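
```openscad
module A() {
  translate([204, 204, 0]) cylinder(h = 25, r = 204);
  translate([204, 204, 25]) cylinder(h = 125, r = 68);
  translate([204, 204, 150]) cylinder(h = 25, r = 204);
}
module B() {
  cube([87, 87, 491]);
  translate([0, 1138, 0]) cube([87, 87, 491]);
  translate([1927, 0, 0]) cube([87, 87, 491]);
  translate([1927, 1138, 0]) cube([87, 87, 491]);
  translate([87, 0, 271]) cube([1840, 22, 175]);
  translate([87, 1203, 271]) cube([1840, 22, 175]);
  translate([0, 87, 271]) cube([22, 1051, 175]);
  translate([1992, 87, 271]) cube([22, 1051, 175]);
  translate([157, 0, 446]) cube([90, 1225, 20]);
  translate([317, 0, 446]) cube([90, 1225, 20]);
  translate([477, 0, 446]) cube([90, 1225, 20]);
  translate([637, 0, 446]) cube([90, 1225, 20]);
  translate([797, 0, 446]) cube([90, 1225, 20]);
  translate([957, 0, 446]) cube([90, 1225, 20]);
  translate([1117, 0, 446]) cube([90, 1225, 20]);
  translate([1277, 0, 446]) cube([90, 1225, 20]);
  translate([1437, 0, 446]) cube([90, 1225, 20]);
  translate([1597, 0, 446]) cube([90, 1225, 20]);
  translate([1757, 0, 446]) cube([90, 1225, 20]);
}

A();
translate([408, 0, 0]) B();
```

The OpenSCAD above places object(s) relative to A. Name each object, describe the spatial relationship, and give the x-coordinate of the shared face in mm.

A is a spool. B is a bed frame. The bed frame is against the spool's +x side, with their −y faces flush. The x-coordinate of the shared face is 408 mm.

The spool's +x face and the bed frame's −x face are both at x = 408 mm.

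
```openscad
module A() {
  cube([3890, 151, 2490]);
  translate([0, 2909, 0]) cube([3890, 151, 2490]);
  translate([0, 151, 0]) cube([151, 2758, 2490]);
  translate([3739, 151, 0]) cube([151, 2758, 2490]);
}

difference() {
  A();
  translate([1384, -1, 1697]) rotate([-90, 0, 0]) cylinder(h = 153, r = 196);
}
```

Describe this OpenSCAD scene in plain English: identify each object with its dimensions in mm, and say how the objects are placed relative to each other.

A is a box-shaped house frame (walls only): outside footprint 3890×3060 mm, wall height 2490 mm, wall thickness 151 mm. The two y-facing walls run the full x-width; the two x-facing walls fit between the inner faces of the y-facing walls.

The house frame has a circular hole of radius 196 mm through its front wall, centred at (x = 1384, z = 1697).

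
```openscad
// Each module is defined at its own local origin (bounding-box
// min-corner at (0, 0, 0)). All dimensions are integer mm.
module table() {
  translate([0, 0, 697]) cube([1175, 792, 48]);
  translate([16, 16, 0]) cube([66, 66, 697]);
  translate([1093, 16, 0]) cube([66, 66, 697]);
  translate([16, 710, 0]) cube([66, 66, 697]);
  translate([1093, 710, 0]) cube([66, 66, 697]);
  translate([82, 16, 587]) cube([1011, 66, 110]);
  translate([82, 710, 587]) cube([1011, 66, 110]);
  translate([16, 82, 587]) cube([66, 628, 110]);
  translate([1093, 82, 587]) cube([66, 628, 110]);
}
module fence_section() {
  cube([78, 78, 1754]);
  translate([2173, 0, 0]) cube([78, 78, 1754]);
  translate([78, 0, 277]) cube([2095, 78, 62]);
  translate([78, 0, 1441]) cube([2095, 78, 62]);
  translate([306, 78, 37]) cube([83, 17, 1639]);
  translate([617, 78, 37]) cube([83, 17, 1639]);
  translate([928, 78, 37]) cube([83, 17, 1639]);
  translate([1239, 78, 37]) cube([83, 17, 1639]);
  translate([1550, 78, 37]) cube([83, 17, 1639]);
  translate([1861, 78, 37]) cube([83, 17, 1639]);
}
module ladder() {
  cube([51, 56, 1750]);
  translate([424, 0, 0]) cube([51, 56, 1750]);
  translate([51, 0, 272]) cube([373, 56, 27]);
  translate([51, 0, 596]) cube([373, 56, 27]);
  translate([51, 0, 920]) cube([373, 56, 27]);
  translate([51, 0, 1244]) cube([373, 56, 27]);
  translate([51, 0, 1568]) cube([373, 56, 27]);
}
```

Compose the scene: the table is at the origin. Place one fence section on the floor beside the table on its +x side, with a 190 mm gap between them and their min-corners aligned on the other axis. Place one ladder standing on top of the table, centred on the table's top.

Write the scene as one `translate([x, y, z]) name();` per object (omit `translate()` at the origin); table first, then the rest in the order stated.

table();
translate([1365, 0, 0]) fence_section();
translate([350, 368, 745]) ladder();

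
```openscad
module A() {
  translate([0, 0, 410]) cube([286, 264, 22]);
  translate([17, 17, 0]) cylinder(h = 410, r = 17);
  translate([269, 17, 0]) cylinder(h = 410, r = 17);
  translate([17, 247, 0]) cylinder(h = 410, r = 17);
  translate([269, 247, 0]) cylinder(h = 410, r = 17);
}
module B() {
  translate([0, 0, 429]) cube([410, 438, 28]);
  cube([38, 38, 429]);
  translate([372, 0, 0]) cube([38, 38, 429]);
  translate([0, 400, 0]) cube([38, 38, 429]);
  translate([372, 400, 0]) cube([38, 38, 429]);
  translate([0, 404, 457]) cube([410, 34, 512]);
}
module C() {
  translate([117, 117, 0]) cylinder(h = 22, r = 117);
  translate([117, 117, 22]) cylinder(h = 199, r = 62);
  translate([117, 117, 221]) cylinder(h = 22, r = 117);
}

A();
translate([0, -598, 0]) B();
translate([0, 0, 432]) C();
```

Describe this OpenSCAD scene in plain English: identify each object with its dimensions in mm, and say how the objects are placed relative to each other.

A is a four-legged stool. The seat is a 286×264×22 mm slab whose top surface is at z = 432 mm; four round legs, each 34 mm in diameter, run from the floor (z = 0) to the underside of the seat, each leg's axis is inset half a diameter from the nearest pair of seat edges (so the leg's bounding box is flush with the corner).

B is a chair. The seat is a 410×438×28 mm slab with its top at z = 457 mm, on four 38×38 mm corner legs (flush with the seat edges, standing on z = 0). A flat backrest 34 mm thick, 512 mm tall, spans the full seat width and rises from the seat top along its +y edge, rear face flush with the rear of the seat.

C is a spool: two coaxial disc flanges of radius 117 mm and thickness 22 mm, joined by a core cylinder of radius 62 mm and height 199 mm. The lower flange rests on z = 0 and the three cylinders share a vertical axis.

The chair is on the floor beside the stool on its −y side. The spool is on top of the stool.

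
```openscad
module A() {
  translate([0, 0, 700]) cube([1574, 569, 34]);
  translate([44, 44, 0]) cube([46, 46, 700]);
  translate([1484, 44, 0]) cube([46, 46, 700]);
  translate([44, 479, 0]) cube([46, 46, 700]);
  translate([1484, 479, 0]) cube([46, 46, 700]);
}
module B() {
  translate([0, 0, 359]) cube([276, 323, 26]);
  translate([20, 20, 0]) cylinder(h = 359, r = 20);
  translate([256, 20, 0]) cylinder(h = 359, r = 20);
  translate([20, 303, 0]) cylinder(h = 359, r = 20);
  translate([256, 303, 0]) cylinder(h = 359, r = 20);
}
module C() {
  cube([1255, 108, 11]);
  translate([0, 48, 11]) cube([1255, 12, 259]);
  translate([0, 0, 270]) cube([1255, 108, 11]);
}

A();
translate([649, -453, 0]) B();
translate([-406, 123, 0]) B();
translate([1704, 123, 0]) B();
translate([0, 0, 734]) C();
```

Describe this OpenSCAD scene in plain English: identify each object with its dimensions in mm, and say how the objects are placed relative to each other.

A is a table: top 1574 mm (x) × 569 mm (y), 34 mm thick, upper face at z = 734 mm, on four 46×46 mm square legs, each inset 44 mm from the nearest pair of top edges, running from z = 0 to the bottom of the top.

B is a four-legged stool. The seat is 276×323 mm, 26 mm thick, top at z = 385 mm. It stands on four round legs, each 40 mm in diameter, from z = 0 to the seat underside, each leg's axis is inset half a diameter from the nearest pair of seat edges (so the leg's bounding box is flush with the corner).

C is an I-beam lying along x, 1255 mm long. Overall section height 281 mm. Two flanges 108 mm wide (y) and 11 mm thick, one on the floor and one at the top; a web 12 mm thick runs between them, centred on the flange width.

Three stools sit around the table at the −y, −x, +x sides. The I-beam is on top of the table.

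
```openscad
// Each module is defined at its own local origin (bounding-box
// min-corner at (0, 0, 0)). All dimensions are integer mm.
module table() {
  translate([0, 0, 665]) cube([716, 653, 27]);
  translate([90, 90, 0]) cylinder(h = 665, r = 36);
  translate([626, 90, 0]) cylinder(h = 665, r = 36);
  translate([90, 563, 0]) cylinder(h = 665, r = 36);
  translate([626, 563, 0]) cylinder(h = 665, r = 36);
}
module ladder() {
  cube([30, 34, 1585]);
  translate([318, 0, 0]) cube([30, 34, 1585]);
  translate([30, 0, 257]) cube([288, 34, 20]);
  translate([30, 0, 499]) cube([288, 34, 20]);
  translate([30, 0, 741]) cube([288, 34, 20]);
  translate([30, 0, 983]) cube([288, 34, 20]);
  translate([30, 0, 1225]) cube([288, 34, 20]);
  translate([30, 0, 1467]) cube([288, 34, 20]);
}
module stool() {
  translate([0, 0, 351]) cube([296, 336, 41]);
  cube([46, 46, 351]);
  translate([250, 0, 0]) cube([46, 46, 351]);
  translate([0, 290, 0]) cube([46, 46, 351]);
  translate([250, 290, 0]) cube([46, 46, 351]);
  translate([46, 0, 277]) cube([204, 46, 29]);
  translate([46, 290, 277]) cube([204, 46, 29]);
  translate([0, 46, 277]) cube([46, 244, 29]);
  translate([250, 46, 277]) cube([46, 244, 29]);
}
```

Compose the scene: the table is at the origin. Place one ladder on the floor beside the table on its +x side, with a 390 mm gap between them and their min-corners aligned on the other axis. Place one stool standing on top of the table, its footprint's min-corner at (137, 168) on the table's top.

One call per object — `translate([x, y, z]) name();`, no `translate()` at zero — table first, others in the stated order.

table();
translate([1106, 0, 0]) ladder();
translate([137, 168, 692]) stool();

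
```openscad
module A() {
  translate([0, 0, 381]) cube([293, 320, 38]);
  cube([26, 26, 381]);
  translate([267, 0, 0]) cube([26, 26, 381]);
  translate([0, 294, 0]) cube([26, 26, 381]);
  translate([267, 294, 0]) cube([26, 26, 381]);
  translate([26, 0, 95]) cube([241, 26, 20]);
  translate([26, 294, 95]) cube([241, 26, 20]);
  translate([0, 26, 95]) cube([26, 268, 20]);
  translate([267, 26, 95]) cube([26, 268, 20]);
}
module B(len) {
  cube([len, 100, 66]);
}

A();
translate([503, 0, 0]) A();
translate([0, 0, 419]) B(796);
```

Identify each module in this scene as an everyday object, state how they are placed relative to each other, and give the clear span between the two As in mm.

A is a stool. B is a beam. A beam spans the tops of two stools. The clear span between the two stools is 210 mm.

Second stool starts at x = 503; first ends at x = 293; clear span = 503 − 293 = 210 mm.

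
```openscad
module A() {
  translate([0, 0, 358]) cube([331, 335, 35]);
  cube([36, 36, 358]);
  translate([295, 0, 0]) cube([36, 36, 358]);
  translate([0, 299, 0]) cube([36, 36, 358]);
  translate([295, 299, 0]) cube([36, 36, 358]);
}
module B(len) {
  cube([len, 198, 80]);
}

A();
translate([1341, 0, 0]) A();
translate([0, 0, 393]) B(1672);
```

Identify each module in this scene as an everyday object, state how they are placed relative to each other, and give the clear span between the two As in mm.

Second stool starts at x = 1341; first ends at x = 331; clear span = 1341 − 331 = 1010 mm.

A is a stool. B is a beam. A beam spans the tops of two stools. The clear span between the two stools is 1010 mm.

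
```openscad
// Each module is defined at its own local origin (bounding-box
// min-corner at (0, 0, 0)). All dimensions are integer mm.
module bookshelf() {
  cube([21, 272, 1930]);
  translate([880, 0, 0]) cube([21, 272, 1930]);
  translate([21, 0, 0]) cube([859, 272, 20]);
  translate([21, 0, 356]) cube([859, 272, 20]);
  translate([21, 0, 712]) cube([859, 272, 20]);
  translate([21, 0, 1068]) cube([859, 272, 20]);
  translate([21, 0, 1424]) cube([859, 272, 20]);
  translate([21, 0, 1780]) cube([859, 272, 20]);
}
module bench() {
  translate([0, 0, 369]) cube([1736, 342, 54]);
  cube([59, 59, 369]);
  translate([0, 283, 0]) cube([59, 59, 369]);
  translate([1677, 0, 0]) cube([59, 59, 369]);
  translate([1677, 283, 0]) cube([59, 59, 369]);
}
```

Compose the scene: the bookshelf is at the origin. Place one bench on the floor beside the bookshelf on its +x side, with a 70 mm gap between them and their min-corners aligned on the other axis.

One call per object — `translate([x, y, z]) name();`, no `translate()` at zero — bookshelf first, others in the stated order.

bookshelf();
translate([971, 0, 0]) bench();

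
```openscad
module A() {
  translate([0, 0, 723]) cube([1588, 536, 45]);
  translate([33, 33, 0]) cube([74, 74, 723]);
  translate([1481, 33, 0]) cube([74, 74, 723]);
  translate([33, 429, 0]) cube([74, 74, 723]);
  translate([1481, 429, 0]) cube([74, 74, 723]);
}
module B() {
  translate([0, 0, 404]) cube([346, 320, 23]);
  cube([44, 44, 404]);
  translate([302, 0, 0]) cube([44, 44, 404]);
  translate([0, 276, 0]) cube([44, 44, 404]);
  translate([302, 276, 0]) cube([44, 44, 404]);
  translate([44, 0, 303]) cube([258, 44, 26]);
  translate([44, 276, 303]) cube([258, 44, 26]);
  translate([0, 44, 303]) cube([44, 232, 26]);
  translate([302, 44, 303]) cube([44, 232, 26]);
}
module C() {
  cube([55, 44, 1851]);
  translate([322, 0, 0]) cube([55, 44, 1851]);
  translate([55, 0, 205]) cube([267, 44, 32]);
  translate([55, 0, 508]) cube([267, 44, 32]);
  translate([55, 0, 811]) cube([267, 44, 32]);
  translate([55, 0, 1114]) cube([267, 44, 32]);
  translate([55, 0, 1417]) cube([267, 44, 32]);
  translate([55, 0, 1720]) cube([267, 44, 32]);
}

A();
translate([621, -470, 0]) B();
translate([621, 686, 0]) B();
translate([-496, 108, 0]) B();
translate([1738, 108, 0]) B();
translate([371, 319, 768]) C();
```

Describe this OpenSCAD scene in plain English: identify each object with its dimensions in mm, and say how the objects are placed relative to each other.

A is a table with a 1588×536 mm rectangular top, 45 mm thick, top surface at z = 768 mm, supported by four 74×74 mm square legs, each inset 33 mm from the nearest pair of top edges, running from the floor.

B is a four-legged stool. The seat is a 346×320×23 mm slab whose top surface is at z = 427 mm; four square legs, each 44×44 mm in cross-section, run from the floor (z = 0) to the underside of the seat, each flush with a corner of the seat. Four stretchers, 44 mm wide and 26 mm tall, connect adjacent legs with their undersides at z = 303 mm, each running between the inner faces of the legs it joins and aligned with the legs' outer faces on the other axis.

C is a straight ladder. Two 55×44 mm vertical rails, 1851 mm tall, stand 377 mm apart (outside-to-outside) with their front faces coplanar on the −y side. 6 rungs, each 44 mm deep and 32 mm tall, span between the inner faces of the rails, front faces flush with the rails. The lowest rung's underside is at z = 205 mm and rungs are spaced 303 mm apart (underside to underside).

Four stools sit around the table at the −y, +y, −x, +x sides. The ladder is on top of the table.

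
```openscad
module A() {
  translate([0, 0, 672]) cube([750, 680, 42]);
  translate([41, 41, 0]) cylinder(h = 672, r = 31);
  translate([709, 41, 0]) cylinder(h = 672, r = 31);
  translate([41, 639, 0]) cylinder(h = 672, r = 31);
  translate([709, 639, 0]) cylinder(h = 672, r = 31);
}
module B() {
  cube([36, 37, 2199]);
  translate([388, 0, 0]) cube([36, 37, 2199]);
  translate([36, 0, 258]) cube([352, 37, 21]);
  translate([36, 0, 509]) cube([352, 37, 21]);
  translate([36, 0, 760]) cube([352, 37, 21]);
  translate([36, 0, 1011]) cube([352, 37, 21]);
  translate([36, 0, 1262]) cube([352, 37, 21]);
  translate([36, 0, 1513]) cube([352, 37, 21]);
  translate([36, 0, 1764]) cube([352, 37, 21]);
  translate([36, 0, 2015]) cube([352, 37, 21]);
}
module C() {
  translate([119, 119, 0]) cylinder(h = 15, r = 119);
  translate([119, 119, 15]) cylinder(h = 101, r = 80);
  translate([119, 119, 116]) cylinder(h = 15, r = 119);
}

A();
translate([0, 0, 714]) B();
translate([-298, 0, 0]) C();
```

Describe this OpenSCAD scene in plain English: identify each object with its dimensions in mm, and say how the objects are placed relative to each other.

A is a table: top 750 mm (x) × 680 mm (y), 42 mm thick, upper face at z = 714 mm, on four round legs of 62 mm diameter, each leg's bounding box inset 10 mm from the nearest pair of top edges, running from z = 0 to the bottom of the top.

B is a straight ladder. Two 36×37 mm vertical rails, 2199 mm tall, stand 424 mm apart (outside-to-outside) with their front faces coplanar on the −y side. 8 rungs, each 37 mm deep and 21 mm tall, span between the inner faces of the rails, front faces flush with the rails. The lowest rung's underside is at z = 258 mm and rungs are spaced 251 mm apart (underside to underside).

C is a spool: two coaxial disc flanges of radius 119 mm and thickness 15 mm, joined by a core cylinder of radius 80 mm and height 101 mm. The lower flange rests on z = 0 and the three cylinders share a vertical axis.

The ladder is on top of the table. The spool is on the floor beside the table on its −x side.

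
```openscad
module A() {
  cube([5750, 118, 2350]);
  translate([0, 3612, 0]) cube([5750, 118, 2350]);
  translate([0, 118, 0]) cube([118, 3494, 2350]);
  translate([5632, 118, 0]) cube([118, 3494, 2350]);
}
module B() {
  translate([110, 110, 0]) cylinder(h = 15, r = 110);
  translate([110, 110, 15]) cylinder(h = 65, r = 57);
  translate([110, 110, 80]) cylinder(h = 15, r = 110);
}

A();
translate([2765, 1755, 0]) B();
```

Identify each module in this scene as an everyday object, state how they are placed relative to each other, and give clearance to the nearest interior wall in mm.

Clearances: x = 2647, y = 1637; minimum 1637 mm.

A is a house frame. B is a spool. The spool sits inside the house frame, centred. The clearance to the nearest interior wall is 1637 mm.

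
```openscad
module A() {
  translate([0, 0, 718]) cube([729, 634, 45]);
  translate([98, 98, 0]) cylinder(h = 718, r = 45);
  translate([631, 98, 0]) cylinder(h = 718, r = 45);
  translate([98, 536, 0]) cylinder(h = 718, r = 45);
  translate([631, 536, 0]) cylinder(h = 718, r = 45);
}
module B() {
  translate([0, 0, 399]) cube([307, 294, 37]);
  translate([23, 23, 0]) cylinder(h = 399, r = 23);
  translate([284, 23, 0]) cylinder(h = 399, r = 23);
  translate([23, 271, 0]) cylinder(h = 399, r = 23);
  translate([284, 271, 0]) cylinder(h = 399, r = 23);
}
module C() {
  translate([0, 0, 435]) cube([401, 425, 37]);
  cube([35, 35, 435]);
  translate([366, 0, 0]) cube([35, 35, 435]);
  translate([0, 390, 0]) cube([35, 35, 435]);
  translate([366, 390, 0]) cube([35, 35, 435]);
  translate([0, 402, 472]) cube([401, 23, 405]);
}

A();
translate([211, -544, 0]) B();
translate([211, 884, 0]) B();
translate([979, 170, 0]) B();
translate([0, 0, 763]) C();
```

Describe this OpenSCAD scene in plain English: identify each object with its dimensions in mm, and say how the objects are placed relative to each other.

A is a table: top 729 mm (x) × 634 mm (y), 45 mm thick, upper face at z = 763 mm, on four round legs of 90 mm diameter, each leg's bounding box inset 53 mm from the nearest pair of top edges, running from z = 0 to the bottom of the top.

B is a simple wooden stool: a rectangular seat 307 mm (x) by 294 mm (y), 37 mm thick, top face at z = 436 mm, on four round legs, each 46 mm in diameter. The legs rest on z = 0, each leg's axis is inset half a diameter from the nearest pair of seat edges (so the leg's bounding box is flush with the corner).

C is a chair. The seat is a 401×425×37 mm slab with its top at z = 472 mm, on four 35×35 mm corner legs (flush with the seat edges, standing on z = 0). A flat backrest 23 mm thick, 405 mm tall, spans the full seat width and rises from the seat top along its +y edge, rear face flush with the rear of the seat.

Three stools sit around the table at the −y, +y, +x sides. The chair is on top of the table.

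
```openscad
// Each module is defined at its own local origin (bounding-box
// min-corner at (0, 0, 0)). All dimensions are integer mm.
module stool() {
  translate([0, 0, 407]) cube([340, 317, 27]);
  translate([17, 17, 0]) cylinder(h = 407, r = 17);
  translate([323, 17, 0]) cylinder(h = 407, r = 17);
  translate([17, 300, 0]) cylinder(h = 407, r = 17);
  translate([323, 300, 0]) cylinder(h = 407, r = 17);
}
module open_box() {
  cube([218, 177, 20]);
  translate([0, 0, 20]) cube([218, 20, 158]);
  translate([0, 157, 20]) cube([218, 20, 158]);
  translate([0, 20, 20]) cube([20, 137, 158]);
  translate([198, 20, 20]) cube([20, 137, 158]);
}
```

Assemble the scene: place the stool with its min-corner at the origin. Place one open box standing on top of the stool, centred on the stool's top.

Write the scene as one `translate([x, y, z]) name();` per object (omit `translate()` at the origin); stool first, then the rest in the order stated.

stool();
translate([61, 70, 434]) open_box();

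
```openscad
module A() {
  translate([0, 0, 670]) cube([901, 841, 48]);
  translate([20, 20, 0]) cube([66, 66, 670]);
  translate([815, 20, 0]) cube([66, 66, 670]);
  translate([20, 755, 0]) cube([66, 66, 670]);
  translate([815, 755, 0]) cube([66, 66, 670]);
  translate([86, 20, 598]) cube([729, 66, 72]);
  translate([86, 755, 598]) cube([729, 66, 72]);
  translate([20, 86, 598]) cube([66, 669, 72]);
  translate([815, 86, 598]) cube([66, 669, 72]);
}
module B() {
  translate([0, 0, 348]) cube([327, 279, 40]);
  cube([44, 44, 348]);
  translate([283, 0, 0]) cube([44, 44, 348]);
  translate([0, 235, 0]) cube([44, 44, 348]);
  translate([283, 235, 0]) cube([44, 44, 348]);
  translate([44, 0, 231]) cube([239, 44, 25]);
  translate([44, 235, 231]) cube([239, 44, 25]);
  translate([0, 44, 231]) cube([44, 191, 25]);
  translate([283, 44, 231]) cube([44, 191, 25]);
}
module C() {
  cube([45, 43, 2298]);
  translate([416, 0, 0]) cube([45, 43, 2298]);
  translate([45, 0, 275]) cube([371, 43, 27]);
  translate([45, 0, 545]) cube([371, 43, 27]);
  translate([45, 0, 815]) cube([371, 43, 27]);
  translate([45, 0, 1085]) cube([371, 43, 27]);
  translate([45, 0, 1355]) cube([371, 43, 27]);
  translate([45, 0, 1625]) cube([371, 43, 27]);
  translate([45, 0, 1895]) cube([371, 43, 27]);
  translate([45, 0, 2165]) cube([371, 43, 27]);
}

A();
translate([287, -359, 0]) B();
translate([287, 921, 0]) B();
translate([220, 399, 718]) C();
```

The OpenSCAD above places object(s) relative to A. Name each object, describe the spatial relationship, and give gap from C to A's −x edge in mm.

The ladder's min-x is at 220; the table's min-x is 0; gap = 220 mm.

A is a table. B is a stool. C is a ladder. Two stools sit around the table at the −y, +y sides. The ladder is on top of the table, centred. The gap from the ladder to the table's −x edge is 220 mm.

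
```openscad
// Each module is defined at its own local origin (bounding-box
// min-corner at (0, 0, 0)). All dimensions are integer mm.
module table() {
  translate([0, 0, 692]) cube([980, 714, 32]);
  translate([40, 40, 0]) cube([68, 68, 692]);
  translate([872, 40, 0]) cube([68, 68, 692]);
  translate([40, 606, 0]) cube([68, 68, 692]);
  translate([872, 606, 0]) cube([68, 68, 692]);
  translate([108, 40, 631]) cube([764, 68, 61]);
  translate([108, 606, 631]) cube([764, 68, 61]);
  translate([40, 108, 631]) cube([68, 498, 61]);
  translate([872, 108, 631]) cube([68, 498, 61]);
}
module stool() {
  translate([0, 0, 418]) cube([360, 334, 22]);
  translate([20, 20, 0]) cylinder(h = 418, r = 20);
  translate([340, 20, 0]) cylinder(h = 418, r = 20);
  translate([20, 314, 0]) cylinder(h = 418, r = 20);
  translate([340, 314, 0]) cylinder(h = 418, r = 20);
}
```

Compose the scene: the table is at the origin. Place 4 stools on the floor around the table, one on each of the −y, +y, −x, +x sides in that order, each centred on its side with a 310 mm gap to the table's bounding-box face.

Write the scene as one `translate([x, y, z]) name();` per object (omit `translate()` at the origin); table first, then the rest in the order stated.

table();
translate([310, -644, 0]) stool();
translate([310, 1024, 0]) stool();
translate([-670, 190, 0]) stool();
translate([1290, 190, 0]) stool();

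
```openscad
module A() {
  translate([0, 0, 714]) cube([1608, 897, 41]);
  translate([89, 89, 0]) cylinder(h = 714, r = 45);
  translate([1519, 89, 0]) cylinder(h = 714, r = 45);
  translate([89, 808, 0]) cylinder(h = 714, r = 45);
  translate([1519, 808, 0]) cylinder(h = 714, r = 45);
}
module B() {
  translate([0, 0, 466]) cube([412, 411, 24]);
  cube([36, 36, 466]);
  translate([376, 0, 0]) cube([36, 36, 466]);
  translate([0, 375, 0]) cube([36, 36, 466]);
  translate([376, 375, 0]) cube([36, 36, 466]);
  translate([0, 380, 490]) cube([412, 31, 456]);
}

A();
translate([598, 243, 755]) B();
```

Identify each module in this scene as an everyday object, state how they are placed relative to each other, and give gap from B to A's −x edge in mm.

The chair's min-x is at 598; the table's min-x is 0; gap = 598 mm.

A is a table. B is a chair. The chair is on top of the table, centred. The gap from the chair to the table's −x edge is 598 mm.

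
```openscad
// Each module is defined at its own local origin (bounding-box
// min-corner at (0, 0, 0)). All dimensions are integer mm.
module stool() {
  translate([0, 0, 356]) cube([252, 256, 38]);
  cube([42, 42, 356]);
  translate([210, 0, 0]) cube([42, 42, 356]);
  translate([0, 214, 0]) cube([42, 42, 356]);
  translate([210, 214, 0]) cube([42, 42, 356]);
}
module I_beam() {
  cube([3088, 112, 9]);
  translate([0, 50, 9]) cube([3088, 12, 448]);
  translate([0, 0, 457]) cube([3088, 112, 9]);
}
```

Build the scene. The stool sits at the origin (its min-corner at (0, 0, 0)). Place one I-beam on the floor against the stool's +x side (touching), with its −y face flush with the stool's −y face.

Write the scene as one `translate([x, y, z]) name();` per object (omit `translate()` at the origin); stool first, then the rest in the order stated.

stool();
translate([252, 0, 0]) I_beam();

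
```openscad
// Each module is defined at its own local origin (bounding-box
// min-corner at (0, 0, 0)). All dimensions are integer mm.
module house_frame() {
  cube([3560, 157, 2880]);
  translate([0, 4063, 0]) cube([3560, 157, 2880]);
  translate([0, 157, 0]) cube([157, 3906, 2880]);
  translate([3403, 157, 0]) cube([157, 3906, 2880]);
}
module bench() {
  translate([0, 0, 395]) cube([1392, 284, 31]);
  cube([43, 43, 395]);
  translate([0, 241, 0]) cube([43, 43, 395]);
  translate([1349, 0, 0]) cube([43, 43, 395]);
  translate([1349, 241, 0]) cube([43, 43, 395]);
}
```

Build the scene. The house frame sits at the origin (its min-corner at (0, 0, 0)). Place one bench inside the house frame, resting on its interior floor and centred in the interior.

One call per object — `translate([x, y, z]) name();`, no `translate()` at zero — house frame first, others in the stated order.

house_frame();
translate([1084, 1968, 0]) bench();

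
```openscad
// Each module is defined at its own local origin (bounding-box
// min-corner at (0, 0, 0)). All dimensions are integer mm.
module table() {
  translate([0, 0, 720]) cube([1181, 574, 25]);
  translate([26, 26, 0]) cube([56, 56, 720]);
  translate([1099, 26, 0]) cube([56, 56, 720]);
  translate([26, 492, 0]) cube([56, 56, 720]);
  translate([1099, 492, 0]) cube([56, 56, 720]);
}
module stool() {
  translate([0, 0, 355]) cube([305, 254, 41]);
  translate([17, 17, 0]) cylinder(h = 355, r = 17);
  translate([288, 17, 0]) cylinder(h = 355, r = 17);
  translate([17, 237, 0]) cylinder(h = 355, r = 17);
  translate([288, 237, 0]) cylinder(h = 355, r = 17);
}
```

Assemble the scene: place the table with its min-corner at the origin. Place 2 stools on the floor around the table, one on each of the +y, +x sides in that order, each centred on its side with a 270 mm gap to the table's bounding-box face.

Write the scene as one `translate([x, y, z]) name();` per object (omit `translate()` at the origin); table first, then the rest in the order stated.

table();
translate([438, 844, 0]) stool();
translate([1451, 160, 0]) stool();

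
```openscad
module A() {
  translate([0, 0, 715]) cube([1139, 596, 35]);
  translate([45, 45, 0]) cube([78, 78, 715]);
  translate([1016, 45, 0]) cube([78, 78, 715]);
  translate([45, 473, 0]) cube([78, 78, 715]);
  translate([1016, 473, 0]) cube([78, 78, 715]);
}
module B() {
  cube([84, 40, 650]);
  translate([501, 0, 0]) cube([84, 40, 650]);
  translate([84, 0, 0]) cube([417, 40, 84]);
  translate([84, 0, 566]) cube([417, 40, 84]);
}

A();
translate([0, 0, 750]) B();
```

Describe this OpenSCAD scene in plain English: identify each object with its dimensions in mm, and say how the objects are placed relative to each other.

A is a table with a 1139×596 mm rectangular top, 35 mm thick, top surface at z = 750 mm, supported by four 78×78 mm square legs, each inset 45 mm from the nearest pair of top edges, running from the floor.

B is a picture frame with a 417×482 mm rectangular opening (x by z) and a uniform 84 mm border on every side. Frame depth is 40 mm along y. It is built from two vertical stiles running the full outside height and two horizontal rails spanning the gap between the stiles.

The picture frame is on top of the table.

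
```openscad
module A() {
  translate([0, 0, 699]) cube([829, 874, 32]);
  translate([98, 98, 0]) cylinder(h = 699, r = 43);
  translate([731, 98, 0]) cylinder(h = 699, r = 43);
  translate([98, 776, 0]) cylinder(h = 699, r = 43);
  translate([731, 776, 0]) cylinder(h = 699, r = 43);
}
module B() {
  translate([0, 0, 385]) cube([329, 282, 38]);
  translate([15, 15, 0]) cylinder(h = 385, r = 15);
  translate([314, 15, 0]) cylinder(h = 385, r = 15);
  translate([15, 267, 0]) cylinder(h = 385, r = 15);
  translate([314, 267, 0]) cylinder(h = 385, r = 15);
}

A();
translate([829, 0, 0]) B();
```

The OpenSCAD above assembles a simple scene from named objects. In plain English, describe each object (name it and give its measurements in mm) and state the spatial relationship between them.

A is a table: top 829 mm (x) × 874 mm (y), 32 mm thick, upper face at z = 731 mm, on four round legs of 86 mm diameter, each leg's bounding box inset 55 mm from the nearest pair of top edges, running from z = 0 to the bottom of the top.

B is a simple wooden stool: a rectangular seat 329 mm (x) by 282 mm (y), 38 mm thick, top face at z = 423 mm, on four round legs, each 30 mm in diameter. The legs rest on z = 0, each leg's axis is inset half a diameter from the nearest pair of seat edges (so the leg's bounding box is flush with the corner).

The stool is against the table's +x side, with their −y faces flush.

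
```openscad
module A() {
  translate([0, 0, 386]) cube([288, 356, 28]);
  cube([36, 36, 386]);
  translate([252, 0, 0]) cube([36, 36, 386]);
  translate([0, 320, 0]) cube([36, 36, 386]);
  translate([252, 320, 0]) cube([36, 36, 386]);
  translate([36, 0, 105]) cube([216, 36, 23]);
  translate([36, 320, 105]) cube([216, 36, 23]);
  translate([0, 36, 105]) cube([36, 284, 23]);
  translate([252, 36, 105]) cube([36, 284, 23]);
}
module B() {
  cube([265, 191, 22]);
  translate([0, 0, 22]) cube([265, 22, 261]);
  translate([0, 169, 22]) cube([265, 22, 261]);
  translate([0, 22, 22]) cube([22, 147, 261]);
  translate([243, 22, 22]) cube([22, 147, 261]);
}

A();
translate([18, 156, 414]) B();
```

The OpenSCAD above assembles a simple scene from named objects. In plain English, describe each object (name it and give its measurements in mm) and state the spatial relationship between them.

A is a four-legged stool. The seat is a 288×356×28 mm slab whose top surface is at z = 414 mm; four square legs, each 36×36 mm in cross-section, run from the floor (z = 0) to the underside of the seat, each flush with a corner of the seat. Four stretchers, 36 mm wide and 23 mm tall, connect adjacent legs with their undersides at z = 105 mm, each running between the inner faces of the legs it joins and aligned with the legs' outer faces on the other axis.

B is an open storage box with external size 265×191×283 mm and wall thickness 22 mm (the base is also 22 mm thick). The base covers the whole footprint; the four walls stand on the base, with the y-facing walls full-width and the x-facing walls fitting between their inner faces.

The open box is on top of the stool.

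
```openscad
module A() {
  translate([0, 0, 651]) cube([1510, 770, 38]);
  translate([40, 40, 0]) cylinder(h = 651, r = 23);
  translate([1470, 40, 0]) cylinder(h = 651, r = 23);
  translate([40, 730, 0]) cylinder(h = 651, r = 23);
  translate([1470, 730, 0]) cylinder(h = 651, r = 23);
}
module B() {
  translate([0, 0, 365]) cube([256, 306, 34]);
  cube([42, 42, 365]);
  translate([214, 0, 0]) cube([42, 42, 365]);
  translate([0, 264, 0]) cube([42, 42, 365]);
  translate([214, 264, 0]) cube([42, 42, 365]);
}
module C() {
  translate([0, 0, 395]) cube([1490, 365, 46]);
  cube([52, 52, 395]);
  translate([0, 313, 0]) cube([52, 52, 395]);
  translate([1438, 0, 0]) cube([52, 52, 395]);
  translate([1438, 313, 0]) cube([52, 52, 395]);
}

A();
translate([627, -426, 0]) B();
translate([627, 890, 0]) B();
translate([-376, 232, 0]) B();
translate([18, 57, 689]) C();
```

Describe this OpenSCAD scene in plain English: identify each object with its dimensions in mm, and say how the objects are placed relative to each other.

A is a table with a 1510×770 mm rectangular top, 38 mm thick, top surface at z = 689 mm, supported by four round legs of 46 mm diameter, each leg's bounding box inset 17 mm from the nearest pair of top edges, running from the floor.

B is a simple wooden stool: a rectangular seat 256 mm (x) by 306 mm (y), 34 mm thick, top face at z = 399 mm, on four square legs, each 42×42 mm in cross-section. The legs rest on z = 0, each flush with a corner of the seat.

C is a long wooden bench with a 1490 mm (x) × 365 mm (y) seat, 46 mm thick, its top surface 441 mm above the floor. Four 52 mm square legs at the seat corners, flush with the edges, run from z = 0 to the seat underside.

Three stools sit around the table at the −y, +y, −x sides. The bench is on top of the table.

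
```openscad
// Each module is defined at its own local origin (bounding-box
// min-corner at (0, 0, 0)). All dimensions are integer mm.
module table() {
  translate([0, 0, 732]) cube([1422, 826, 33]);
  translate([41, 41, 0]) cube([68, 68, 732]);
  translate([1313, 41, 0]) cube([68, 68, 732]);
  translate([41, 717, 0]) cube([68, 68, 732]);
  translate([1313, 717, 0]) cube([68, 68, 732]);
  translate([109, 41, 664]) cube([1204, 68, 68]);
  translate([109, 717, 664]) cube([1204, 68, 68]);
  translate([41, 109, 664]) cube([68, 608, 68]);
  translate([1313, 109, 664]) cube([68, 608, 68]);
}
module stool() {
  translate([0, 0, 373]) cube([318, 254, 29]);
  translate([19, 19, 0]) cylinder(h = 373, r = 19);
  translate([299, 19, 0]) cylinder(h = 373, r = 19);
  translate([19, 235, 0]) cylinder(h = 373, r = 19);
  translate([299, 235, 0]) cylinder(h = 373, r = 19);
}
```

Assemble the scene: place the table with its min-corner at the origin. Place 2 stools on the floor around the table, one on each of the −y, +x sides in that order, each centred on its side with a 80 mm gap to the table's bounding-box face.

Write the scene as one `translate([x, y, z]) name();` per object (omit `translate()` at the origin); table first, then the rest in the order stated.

table();
translate([552, -334, 0]) stool();
translate([1502, 286, 0]) stool();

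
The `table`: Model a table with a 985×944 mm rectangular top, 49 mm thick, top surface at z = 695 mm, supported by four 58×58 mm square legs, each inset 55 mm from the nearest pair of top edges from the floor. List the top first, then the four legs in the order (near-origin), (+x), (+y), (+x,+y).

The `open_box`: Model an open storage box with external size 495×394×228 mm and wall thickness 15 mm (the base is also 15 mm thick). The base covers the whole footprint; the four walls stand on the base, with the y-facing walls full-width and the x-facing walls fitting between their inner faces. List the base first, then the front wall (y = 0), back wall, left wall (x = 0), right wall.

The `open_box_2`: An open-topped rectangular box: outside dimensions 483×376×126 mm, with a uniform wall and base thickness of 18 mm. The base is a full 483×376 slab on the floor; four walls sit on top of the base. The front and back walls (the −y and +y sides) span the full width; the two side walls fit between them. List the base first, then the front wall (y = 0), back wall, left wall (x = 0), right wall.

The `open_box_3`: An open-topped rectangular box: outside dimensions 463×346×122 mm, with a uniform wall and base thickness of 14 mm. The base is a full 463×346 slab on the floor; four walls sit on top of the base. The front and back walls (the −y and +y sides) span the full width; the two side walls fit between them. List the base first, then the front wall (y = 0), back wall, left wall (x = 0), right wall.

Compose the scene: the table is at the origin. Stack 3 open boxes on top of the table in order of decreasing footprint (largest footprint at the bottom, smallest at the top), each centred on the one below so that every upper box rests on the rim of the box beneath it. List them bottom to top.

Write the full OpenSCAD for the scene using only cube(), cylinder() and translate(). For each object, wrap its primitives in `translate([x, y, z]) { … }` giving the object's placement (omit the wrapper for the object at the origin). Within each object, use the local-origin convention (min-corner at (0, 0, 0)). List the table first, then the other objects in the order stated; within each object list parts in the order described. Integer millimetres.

translate([0, 0, 646]) cube([985, 944, 49]);
translate([55, 55, 0]) cube([58, 58, 646]);
translate([872, 55, 0]) cube([58, 58, 646]);
translate([55, 831, 0]) cube([58, 58, 646]);
translate([872, 831, 0]) cube([58, 58, 646]);
translate([245, 275, 695]) {
  cube([495, 394, 15]);
  translate([0, 0, 15]) cube([495, 15, 213]);
  translate([0, 379, 15]) cube([495, 15, 213]);
  translate([0, 15, 15]) cube([15, 364, 213]);
  translate([480, 15, 15]) cube([15, 364, 213]);
}
translate([251, 284, 923]) {
  cube([483, 376, 18]);
  translate([0, 0, 18]) cube([483, 18, 108]);
  translate([0, 358, 18]) cube([483, 18, 108]);
  translate([0, 18, 18]) cube([18, 340, 108]);
  translate([465, 18, 18]) cube([18, 340, 108]);
}
translate([261, 299, 1049]) {
  cube([463, 346, 14]);
  translate([0, 0, 14]) cube([463, 14, 108]);
  translate([0, 332, 14]) cube([463, 14, 108]);
  translate([0, 14, 14]) cube([14, 318, 108]);
  translate([449, 14, 14]) cube([14, 318, 108]);
}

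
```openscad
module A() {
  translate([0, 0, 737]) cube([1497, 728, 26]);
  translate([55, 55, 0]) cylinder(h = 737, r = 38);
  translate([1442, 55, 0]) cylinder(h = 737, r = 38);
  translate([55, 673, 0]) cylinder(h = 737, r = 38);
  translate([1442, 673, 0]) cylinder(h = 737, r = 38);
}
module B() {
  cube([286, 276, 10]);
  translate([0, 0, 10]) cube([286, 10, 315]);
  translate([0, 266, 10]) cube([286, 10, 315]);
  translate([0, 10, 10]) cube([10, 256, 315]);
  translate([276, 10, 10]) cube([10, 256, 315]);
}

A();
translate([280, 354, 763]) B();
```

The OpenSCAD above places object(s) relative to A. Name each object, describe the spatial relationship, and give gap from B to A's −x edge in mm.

The open box's min-x is at 280; the table's min-x is 0; gap = 280 mm.

A is a table. B is an open box. The open box is on top of the table. The gap from the open box to the table's −x edge is 280 mm.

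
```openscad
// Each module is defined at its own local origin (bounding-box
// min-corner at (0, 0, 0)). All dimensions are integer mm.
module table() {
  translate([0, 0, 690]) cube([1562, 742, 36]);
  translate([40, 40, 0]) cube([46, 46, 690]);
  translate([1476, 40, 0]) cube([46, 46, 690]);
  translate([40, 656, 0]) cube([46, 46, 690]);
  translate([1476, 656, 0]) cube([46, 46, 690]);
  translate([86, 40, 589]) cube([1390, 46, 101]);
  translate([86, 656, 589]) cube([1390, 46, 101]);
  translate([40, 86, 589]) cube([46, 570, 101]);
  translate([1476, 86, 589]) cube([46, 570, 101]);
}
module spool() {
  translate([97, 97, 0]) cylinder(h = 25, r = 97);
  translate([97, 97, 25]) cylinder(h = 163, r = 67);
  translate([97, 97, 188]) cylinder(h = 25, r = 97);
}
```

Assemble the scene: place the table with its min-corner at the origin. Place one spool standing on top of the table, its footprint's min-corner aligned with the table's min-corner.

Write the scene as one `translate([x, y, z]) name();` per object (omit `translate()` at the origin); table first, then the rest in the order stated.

table();
translate([0, 0, 726]) spool();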